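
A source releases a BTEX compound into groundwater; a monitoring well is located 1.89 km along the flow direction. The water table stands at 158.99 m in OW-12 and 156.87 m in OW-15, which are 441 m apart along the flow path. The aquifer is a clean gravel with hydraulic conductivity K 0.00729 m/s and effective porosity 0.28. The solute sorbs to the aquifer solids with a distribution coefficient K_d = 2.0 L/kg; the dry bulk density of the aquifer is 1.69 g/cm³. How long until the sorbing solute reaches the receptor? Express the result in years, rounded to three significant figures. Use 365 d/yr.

6.26 years

Hydraulic gradient i = (158.99 − 156.87) / 441 = 2.12 / 441 = 0.004807
K = 0.00729 m/s × 86400 s/d = 629.9 m/d
Specific discharge q = 629.9 × 0.004807 = 3.028 m/d
v_s = q/n_e = 3.028/0.28 = 10.81 m/d
Retardation R = 1 + ρ_b·K_d/n = 1 + 1.69×2.0/0.28 = 13.07
Contaminant velocity v_c = v/R = 10.81/13.07 = 0.8273 m/d
L = 1.89 km = 1890 m
t = L/v_c = 1890/0.8273 = 2285 d
   = 2285/365 = 6.26 yr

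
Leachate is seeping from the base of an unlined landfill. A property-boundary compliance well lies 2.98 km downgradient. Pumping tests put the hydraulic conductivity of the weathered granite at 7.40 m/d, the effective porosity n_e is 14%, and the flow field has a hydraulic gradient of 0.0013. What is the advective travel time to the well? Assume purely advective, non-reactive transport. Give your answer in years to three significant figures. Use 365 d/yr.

Specific discharge q = 7.40 × 0.0013 = 0.009620 m/d
Average linear velocity = 0.009620 / 0.14 = 0.06871 m/d
L = 2.98 km = 2980 m
t = L / v = 2980 / 0.06871 = 43370 d
   = 43370 / 365 = 119 yr

119 years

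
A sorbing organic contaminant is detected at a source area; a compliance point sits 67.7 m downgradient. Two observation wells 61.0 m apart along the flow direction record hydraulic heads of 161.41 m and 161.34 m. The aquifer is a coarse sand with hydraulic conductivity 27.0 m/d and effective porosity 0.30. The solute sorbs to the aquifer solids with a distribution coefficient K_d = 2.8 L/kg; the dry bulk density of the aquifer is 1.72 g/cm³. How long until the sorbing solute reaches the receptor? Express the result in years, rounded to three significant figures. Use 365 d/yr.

Hydraulic gradient i = (161.41 − 161.34) / 61.0 = 0.07 / 61.0 = 0.001148
Darcy flux q = K·i = 27.0 × 0.001148 = 0.03098 m/d
Average linear velocity = 0.03098 / 0.30 = 0.1033 m/d
Retardation R = 1 + ρ_b·K_d/n = 1 + 1.72×2.8/0.30 = 17.05
Contaminant velocity v_c = v/R = 0.1033/17.05 = 0.006056 m/d
t = L/v_c = 67.7/0.006056 = 11180 d
   = 11180/365 = 30.6 yr

30.6 years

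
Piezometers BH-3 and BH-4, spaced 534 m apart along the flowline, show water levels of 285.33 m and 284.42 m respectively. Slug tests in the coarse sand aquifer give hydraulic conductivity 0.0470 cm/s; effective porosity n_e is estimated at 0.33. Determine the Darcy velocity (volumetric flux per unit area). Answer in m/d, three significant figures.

0.0692 m/d

Hydraulic gradient i = (285.33 − 284.42) / 534 = 0.91 / 534 = 0.001704
K = 0.0470 cm/s × 864 = 40.61 m/d
Darcy flux q = K·i = 40.61 × 0.001704 = 0.06920 m/d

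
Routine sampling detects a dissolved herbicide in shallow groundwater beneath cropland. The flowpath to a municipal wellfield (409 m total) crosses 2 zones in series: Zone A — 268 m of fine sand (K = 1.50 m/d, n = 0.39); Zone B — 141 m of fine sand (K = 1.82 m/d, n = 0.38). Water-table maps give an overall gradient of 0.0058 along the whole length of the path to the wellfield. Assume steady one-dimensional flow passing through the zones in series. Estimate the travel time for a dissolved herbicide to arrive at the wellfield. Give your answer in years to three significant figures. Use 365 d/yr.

46.8 years

For zones in series the flux q is common to all zones; the equivalent conductivity is the harmonic (thickness-weighted) mean, K_eq = L_total / Σ(L_j/K_j).
Σ(L/K) = 268/1.50 + 141/1.82 = 178.7 + 77.47 = 256.1 d
K_eq = L_total / Σ(L/K) = 409 / 256.1 = 1.597 m/d
q = K_eq · i = 1.597 × 0.0058 = 0.009261 m/d (same in every zone)
Zone A: v = q/n = 0.009261/0.39 = 0.02375 m/d → t_A = 268/0.02375 = 11290 d
Zone B: v = q/n = 0.009261/0.38 = 0.02437 m/d → t_B = 141/0.02437 = 5785 d
Total t = 11290 + 5785 = 17070 d
   = 17070 / 365 = 46.8 yr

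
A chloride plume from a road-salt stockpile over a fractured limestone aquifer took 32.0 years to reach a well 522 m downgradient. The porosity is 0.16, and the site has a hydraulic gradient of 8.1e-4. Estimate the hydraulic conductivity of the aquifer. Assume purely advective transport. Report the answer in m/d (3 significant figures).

t = 32.0 years = 11680 d
v = L / t = 522 / 11680 = 0.04469 m/d
K = v · n / i = 0.04469 × 0.16 / 8.1e-4 = 8.83 m/d

8.83 m/d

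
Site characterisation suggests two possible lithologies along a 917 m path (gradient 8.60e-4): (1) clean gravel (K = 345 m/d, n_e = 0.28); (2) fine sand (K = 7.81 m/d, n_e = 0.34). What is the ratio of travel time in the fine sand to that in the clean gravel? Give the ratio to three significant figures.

53.6

Unit 1 (clean gravel): v = 345×8.6e-4/0.28 = 1.060 m/d, t = 917/1.060 = 865.4 d
Unit 2 (fine sand): v = 7.81×8.6e-4/0.34 = 0.01975 m/d, t = 917/0.01975 = 46420 d
t(fine sand) / t(clean gravel) = 46420/865.4 = 53.6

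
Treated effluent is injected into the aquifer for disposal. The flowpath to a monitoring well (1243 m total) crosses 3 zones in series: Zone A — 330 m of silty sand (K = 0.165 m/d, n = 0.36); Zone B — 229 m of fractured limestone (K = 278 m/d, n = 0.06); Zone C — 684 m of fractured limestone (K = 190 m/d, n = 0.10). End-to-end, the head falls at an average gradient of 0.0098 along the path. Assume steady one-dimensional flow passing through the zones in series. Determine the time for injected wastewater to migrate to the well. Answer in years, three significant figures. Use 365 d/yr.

90.6 years

Continuity: the same q passes through each zone, so ΔH = q·Σ(L_j/K_j) — the zones act as resistances in series.
Σ(L/K) = 330/0.165 + 229/278 + 684/190 = 2000 + 0.8237 + 3.600 = 2004 d
K_eq = L_total / Σ(L/K) = 1243 / 2004 = 0.6201 m/d
q = K_eq · i = 0.6201 × 0.0098 = 0.006077 m/d (same in every zone)
Zone A: v = q/n = 0.006077/0.36 = 0.01688 m/d → t_A = 330/0.01688 = 19550 d
Zone B: v = q/n = 0.006077/0.06 = 0.1013 m/d → t_B = 229/0.1013 = 2261 d
Zone C: v = q/n = 0.006077/0.10 = 0.06077 m/d → t_C = 684/0.06077 = 11260 d
Total t = 19550 + 2261 + 11260 = 33060 d
   = 33060 / 365 = 90.6 yr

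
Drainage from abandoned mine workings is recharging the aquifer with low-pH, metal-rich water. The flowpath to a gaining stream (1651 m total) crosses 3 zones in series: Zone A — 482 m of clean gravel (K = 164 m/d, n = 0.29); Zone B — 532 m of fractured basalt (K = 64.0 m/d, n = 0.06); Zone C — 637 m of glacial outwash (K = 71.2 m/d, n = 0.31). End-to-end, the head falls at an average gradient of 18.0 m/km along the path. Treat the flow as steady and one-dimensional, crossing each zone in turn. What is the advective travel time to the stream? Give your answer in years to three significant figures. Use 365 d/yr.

For zones in series the flux q is common to all zones; the equivalent conductivity is the harmonic (thickness-weighted) mean, K_eq = L_total / Σ(L_j/K_j).
Σ(L/K) = 482/164 + 532/64.0 + 637/71.2 = 2.939 + 8.313 + 8.947 = 20.20 d
K_eq = L_total / Σ(L/K) = 1651 / 20.20 = 81.74 m/d
q = K_eq · i = 81.74 × 0.018 = 1.471 m/d (same in every zone)
Zone A: v = q/n = 1.471/0.29 = 5.074 m/d → t_A = 482/5.074 = 95.00 d
Zone B: v = q/n = 1.471/0.06 = 24.52 m/d → t_B = 532/24.52 = 21.69 d
Zone C: v = q/n = 1.471/0.31 = 4.746 m/d → t_C = 637/4.746 = 134.2 d
Total t = 95.00 + 21.69 + 134.2 = 250.9 d
   = 250.9 / 365 = 0.687 yr

0.687 years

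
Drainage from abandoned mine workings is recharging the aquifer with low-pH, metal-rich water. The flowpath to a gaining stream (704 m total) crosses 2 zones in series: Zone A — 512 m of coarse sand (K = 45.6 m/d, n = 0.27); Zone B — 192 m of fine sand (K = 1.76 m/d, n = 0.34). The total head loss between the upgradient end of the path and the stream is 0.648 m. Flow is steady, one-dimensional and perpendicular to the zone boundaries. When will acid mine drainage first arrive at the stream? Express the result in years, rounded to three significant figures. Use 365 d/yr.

104 years

Continuity: the same q passes through each zone, so ΔH = q·Σ(L_j/K_j) — the zones act as resistances in series.
Σ(L/K) = 512/45.6 + 192/1.76 = 11.23 + 109.1 = 120.3 d
q = ΔH / Σ(L/K) = 0.648 / 120.3 = 0.005386 m/d (same in every zone)
Zone A: v = q/n = 0.005386/0.27 = 0.01995 m/d → t_A = 512/0.01995 = 25670 d
Zone B: v = q/n = 0.005386/0.34 = 0.01584 m/d → t_B = 192/0.01584 = 12120 d
Total t = 25670 + 12120 = 37790 d
   = 37790 / 365 = 104 yr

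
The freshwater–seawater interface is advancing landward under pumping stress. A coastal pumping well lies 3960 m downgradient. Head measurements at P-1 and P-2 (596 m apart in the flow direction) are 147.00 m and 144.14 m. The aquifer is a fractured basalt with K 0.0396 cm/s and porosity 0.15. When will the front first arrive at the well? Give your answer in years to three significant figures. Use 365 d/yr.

Hydraulic gradient i = (147.00 − 144.14) / 596 = 2.86 / 596 = 0.004799
K = 0.0396 cm/s × 864 = 34.21 m/d
Specific discharge q = 34.21 × 0.004799 = 0.1642 m/d
v = Ki/n = 34.21·0.004799/0.15 = 1.095 m/d
t = L / v = 3960 / 1.095 = 3618 d
   = 3618 / 365 = 9.91 yr

9.91 years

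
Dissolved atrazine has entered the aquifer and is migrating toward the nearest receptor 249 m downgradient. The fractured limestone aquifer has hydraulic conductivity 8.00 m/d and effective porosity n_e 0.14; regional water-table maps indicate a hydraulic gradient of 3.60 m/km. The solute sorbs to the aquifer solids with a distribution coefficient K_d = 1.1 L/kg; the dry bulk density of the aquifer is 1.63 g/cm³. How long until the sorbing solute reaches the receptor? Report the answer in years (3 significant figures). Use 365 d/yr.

45.8 years

Darcy flux q = K·i = 8.00 × 0.0036 = 0.02880 m/d
Average linear velocity = 0.02880 / 0.14 = 0.2057 m/d
Retardation R = 1 + ρ_b·K_d/n = 1 + 1.63×1.1/0.14 = 13.81
Contaminant velocity v_c = v/R = 0.2057/13.81 = 0.01490 m/d
t = L/v_c = 249/0.01490 = 16710 d
   = 16710/365 = 45.8 yr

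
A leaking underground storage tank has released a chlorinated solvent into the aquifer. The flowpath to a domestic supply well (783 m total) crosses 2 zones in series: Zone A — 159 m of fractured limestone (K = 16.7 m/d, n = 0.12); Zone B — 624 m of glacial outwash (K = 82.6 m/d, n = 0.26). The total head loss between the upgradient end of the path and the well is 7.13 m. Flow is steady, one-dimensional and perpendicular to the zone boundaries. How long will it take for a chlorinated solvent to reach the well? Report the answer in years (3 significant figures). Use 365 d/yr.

1.19 years

Steady 1-D flow in series ⇒ the Darcy flux q is identical in every zone and the zone head losses add (resistances L/K in series).
Σ(L/K) = 159/16.7 + 624/82.6 = 9.521 + 7.554 = 17.08 d
q = ΔH / Σ(L/K) = 7.13 / 17.08 = 0.4176 m/d (same in every zone)
Zone A: v = q/n = 0.4176/0.12 = 3.480 m/d → t_A = 159/3.480 = 45.69 d
Zone B: v = q/n = 0.4176/0.26 = 1.606 m/d → t_B = 624/1.606 = 388.5 d
Total t = 45.69 + 388.5 = 434.2 d
   = 434.2 / 365 = 1.19 yr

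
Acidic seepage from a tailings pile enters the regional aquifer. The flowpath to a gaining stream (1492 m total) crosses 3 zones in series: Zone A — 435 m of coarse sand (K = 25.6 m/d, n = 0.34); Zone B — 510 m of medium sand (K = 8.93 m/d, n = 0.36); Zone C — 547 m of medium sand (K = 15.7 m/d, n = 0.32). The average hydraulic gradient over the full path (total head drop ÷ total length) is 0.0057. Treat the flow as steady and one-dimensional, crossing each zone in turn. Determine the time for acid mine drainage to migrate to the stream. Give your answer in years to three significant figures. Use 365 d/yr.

Continuity: the same q passes through each zone, so ΔH = q·Σ(L_j/K_j) — the zones act as resistances in series.
Σ(L/K) = 435/25.6 + 510/8.93 + 547/15.7 = 16.99 + 57.11 + 34.84 = 108.9 d
K_eq = L_total / Σ(L/K) = 1492 / 108.9 = 13.70 m/d
q = K_eq · i = 13.70 × 0.0057 = 0.07806 m/d (same in every zone)
Zone A: v = q/n = 0.07806/0.34 = 0.2296 m/d → t_A = 435/0.2296 = 1895 d
Zone B: v = q/n = 0.07806/0.36 = 0.2168 m/d → t_B = 510/0.2168 = 2352 d
Zone C: v = q/n = 0.07806/0.32 = 0.2439 m/d → t_C = 547/0.2439 = 2242 d
Total t = 1895 + 2352 + 2242 = 6489 d
   = 6489 / 365 = 17.8 yr

17.8 years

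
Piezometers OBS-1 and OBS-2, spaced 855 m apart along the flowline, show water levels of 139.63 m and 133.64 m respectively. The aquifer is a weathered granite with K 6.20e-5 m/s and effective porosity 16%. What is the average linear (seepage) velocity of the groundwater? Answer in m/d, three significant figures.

Hydraulic gradient i = (139.63 − 133.64) / 855 = 5.99 / 855 = 0.007006
K = 6.20e-5 m/s × 86400 s/d = 5.357 m/d
Darcy flux q = K·i = 5.357 × 0.007006 = 0.03753 m/d
Average linear velocity = 0.03753 / 0.16 = 0.2346 m/d

0.235 m/d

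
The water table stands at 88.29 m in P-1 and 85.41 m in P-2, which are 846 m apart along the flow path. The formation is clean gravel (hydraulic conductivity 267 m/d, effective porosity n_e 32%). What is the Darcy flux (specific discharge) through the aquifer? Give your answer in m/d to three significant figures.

Hydraulic gradient i = (88.29 − 85.41) / 846 = 2.88 / 846 = 0.003404
Darcy flux q = K·i = 267 × 0.003404 = 0.9089 m/d

0.909 m/d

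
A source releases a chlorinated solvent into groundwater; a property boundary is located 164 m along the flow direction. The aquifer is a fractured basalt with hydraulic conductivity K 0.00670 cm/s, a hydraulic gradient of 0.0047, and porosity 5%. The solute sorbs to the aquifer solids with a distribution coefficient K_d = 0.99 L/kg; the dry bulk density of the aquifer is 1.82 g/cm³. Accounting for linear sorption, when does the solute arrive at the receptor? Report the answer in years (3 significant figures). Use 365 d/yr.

K = 0.00670 cm/s × 864 = 5.789 m/d
Specific discharge q = 5.789 × 0.0047 = 0.02721 m/d
v = Ki/n = 5.789·0.0047/0.05 = 0.5441 m/d
Retardation R = 1 + ρ_b·K_d/n = 1 + 1.82×0.99/0.05 = 37.04
Contaminant velocity v_c = v/R = 0.5441/37.04 = 0.01469 m/d
t = L/v_c = 164/0.01469 = 11160 d
   = 11160/365 = 30.6 yr

30.6 years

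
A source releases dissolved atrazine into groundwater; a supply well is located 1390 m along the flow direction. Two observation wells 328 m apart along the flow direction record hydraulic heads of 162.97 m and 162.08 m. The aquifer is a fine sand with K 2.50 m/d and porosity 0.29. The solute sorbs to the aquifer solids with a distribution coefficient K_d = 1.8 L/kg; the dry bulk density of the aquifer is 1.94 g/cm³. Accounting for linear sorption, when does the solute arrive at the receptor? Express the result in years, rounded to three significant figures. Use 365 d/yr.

2120 years

Hydraulic gradient i = (162.97 − 162.08) / 328 = 0.89 / 328 = 0.002713
Darcy flux q = K·i = 2.50 × 0.002713 = 0.006784 m/d
v = Ki/n = 2.50·0.002713/0.29 = 0.02339 m/d
Retardation R = 1 + ρ_b·K_d/n = 1 + 1.94×1.8/0.29 = 13.04
Contaminant velocity v_c = v/R = 0.02339/13.04 = 0.001794 m/d
t = L/v_c = 1390/0.001794 = 775000 d
   = 775000/365 = 2120 yr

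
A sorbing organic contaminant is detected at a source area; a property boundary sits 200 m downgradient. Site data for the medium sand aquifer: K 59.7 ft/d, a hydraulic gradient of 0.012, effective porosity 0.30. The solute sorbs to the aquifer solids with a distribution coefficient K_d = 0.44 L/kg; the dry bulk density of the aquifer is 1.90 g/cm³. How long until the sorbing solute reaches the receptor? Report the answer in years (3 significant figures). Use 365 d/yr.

K = 59.7 ft/d × 0.3048 = 18.20 m/d
q = Ki = 18.20 × 0.012 = 0.2184 m/d
Average linear velocity = 0.2184 / 0.30 = 0.7279 m/d
Retardation R = 1 + ρ_b·K_d/n = 1 + 1.90×0.44/0.30 = 3.787
Contaminant velocity v_c = v/R = 0.7279/3.787 = 0.1922 m/d
t = L/v_c = 200/0.1922 = 1040 d
   = 1040/365 = 2.85 yr

2.85 years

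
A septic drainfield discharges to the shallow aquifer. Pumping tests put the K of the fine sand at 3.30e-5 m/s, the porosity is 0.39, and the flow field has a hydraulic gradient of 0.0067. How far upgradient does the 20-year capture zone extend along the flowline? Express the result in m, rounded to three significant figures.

K = 3.30e-5 m/s × 86400 s/d = 2.851 m/d
Specific discharge q = 2.851 × 0.0067 = 0.01910 m/d
v = Ki/n = 2.851·0.0067/0.39 = 0.04898 m/d
T = 20 yr × 365 = 7300 d
L = v × T = 0.04898 × 7300 = 357.6 m

358 m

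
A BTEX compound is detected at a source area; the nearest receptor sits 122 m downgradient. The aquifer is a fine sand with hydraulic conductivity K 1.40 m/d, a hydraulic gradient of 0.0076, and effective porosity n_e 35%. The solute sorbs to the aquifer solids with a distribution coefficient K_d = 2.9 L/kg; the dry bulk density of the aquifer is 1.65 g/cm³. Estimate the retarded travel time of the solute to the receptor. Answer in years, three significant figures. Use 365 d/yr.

161 years

Specific discharge q = 1.40 × 0.0076 = 0.01064 m/d
v = Ki/n = 1.40·0.0076/0.35 = 0.03040 m/d
Retardation R = 1 + ρ_b·K_d/n = 1 + 1.65×2.9/0.35 = 14.67
Contaminant velocity v_c = v/R = 0.03040/14.67 = 0.002072 m/d
t = L/v_c = 122/0.002072 = 58880 d
   = 58880/365 = 161 yr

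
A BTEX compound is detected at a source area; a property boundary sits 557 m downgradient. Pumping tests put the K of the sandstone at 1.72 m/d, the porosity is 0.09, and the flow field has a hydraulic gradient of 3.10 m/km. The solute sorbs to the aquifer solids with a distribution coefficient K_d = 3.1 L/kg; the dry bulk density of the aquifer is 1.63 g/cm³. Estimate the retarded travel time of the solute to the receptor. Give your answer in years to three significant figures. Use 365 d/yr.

1470 years

Darcy flux q = K·i = 1.72 × 0.0031 = 0.005332 m/d
v_s = q/n_e = 0.005332/0.09 = 0.05924 m/d
Retardation R = 1 + ρ_b·K_d/n = 1 + 1.63×3.1/0.09 = 57.14
Contaminant velocity v_c = v/R = 0.05924/57.14 = 0.001037 m/d
t = L/v_c = 557/0.001037 = 537300 d
   = 537300/365 = 1470 yr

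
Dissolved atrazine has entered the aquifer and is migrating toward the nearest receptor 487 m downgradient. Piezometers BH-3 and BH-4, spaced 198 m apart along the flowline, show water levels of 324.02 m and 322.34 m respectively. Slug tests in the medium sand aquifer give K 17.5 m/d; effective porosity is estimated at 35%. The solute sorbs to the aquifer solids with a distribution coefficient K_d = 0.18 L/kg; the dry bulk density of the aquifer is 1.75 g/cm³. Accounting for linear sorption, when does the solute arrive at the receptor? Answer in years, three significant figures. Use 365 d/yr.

Hydraulic gradient i = (324.02 − 322.34) / 198 = 1.68 / 198 = 0.008485
q = Ki = 17.5 × 0.008485 = 0.1485 m/d
v = Ki/n = 17.5·0.008485/0.35 = 0.4242 m/d
Retardation R = 1 + ρ_b·K_d/n = 1 + 1.75×0.18/0.35 = 1.900
Contaminant velocity v_c = v/R = 0.4242/1.900 = 0.2233 m/d
t = L/v_c = 487/0.2233 = 2181 d
   = 2181/365 = 5.98 yr

5.98 years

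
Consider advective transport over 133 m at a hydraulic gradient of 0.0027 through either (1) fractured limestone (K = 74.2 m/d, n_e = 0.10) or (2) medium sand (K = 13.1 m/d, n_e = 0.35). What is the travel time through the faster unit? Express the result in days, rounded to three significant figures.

66.4 days

Unit 1 (fractured limestone): v = 74.2×0.0027/0.10 = 2.003 m/d, t = 133/2.003 = 66.39 d
Unit 2 (medium sand): v = 13.1×0.0027/0.35 = 0.1011 m/d, t = 133/0.1011 = 1316 d
Faster unit: t = 66.4 d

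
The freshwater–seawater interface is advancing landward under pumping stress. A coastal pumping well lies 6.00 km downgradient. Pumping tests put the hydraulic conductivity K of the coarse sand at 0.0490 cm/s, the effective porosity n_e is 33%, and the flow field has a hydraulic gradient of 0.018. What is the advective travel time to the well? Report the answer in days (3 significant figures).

2600 days

K = 0.0490 cm/s × 864 = 42.34 m/d
Darcy flux q = K·i = 42.34 × 0.018 = 0.7620 m/d
v = Ki/n = 42.34·0.018/0.33 = 2.309 m/d
L = 6.00 km = 6000 m
t = L / v = 6000 / 2.309 = 2598 d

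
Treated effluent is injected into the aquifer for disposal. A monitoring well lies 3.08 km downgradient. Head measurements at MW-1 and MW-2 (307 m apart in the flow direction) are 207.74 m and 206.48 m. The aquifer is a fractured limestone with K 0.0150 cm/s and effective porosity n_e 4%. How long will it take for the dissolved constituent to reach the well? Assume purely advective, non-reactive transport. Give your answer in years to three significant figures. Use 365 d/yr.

Hydraulic gradient i = (207.74 − 206.48) / 307 = 1.26 / 307 = 0.004104
K = 0.0150 cm/s × 864 = 12.96 m/d
Specific discharge q = 12.96 × 0.004104 = 0.05319 m/d
Seepage velocity v = q / n = 0.05319 / 0.04 = 1.330 m/d
L = 3.08 km = 3080 m
t = L / v = 3080 / 1.330 = 2316 d
   = 2316 / 365 = 6.35 yr

6.35 years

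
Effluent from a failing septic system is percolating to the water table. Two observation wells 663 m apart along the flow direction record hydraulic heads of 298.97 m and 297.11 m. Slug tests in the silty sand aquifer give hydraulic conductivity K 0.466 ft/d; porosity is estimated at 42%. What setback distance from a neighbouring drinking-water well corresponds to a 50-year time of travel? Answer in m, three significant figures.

17.3 m

Hydraulic gradient i = (298.97 − 297.11) / 663 = 1.86 / 663 = 0.002805
K = 0.466 ft/d × 0.3048 = 0.1420 m/d
q = Ki = 0.1420 × 0.002805 = 3.985e-4 m/d
Seepage velocity v = q / n = 3.985e-4 / 0.42 = 9.487e-4 m/d
T = 50 yr × 365 = 18250 d
L = v × T = 9.487e-4 × 18250 = 17.31 m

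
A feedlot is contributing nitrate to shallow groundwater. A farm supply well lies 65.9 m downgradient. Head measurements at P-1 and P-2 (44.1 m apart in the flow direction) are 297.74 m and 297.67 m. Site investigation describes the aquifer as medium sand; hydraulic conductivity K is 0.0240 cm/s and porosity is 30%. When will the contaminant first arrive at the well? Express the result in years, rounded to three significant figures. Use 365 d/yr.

1.65 years

Hydraulic gradient i = (297.74 − 297.67) / 44.1 = 0.07 / 44.1 = 0.001587
K = 0.0240 cm/s × 864 = 20.74 m/d
Specific discharge q = 20.74 × 0.001587 = 0.03291 m/d
v_s = q/n_e = 0.03291/0.30 = 0.1097 m/d
t = L / v = 65.9 / 0.1097 = 600.7 d
   = 600.7 / 365 = 1.65 yr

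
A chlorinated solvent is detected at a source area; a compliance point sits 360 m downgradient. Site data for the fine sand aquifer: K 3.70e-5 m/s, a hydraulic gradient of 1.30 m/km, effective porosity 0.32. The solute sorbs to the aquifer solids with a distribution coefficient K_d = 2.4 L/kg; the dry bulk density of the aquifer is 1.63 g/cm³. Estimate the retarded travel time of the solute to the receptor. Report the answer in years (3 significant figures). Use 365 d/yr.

1000 years

K = 3.70e-5 m/s × 86400 s/d = 3.197 m/d
Darcy flux q = K·i = 3.197 × 0.0013 = 0.004156 m/d
Seepage velocity v = q / n = 0.004156 / 0.32 = 0.01299 m/d
Retardation R = 1 + ρ_b·K_d/n = 1 + 1.63×2.4/0.32 = 13.22
Contaminant velocity v_c = v/R = 0.01299/13.22 = 9.820e-4 m/d
t = L/v_c = 360/9.820e-4 = 366600 d
   = 366600/365 = 1000 yr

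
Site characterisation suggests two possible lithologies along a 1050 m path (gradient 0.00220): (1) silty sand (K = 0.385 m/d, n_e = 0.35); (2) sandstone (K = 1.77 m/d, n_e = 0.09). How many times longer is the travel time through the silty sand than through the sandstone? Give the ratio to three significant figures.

Unit 1 (silty sand): v = 0.385×0.0022/0.35 = 0.002420 m/d, t = 1050/0.002420 = 433900 d
Unit 2 (sandstone): v = 1.77×0.0022/0.09 = 0.04327 m/d, t = 1050/0.04327 = 24270 d
t(silty sand) / t(sandstone) = 433900/24270 = 17.9

17.9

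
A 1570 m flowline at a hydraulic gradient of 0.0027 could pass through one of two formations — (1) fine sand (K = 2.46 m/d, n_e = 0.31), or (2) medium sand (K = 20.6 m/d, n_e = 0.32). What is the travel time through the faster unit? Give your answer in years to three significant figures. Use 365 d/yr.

24.7 years

Unit 1 (fine sand): v = 2.46×0.0027/0.31 = 0.02143 m/d, t = 1570/0.02143 = 73280 d
Unit 2 (medium sand): v = 20.6×0.0027/0.32 = 0.1738 m/d, t = 1570/0.1738 = 9033 d
Faster: 9033 d / 365 = 24.7 yr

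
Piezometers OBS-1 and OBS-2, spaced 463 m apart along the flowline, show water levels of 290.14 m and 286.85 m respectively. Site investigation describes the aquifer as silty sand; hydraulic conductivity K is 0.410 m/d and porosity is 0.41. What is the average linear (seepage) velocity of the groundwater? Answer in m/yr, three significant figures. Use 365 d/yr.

Hydraulic gradient i = (290.14 − 286.85) / 463 = 3.29 / 463 = 0.007106
q = Ki = 0.410 × 0.007106 = 0.002913 m/d
Seepage velocity v = q / n = 0.002913 / 0.41 = 0.007106 m/d
   = 0.007106 × 365 = 2.59 m/yr

2.59 m/yr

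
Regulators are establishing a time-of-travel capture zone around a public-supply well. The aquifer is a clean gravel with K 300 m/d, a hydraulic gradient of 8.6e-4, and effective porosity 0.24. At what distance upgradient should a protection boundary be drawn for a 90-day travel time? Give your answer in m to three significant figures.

Darcy flux q = K·i = 300 × 8.6e-4 = 0.2580 m/d
v = Ki/n = 300·8.6e-4/0.24 = 1.075 m/d
L = v × T = 1.075 × 90 = 96.75 m

96.8 m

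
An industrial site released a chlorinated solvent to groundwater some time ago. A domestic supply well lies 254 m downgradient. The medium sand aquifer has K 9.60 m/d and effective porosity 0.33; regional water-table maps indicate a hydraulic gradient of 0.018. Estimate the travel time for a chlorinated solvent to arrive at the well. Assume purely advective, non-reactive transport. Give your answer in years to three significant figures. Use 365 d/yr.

1.33 years

Specific discharge q = 9.60 × 0.018 = 0.1728 m/d
v = Ki/n = 9.60·0.018/0.33 = 0.5236 m/d
t = L / v = 254 / 0.5236 = 485.1 d
   = 485.1 / 365 = 1.33 yr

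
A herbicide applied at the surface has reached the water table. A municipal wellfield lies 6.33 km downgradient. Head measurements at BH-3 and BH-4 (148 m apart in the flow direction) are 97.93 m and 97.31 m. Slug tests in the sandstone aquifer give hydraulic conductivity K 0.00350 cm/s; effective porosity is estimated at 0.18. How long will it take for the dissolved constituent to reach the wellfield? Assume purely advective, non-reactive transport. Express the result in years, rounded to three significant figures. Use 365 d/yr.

246 years

Hydraulic gradient i = (97.93 − 97.31) / 148 = 0.62 / 148 = 0.004189
K = 0.00350 cm/s × 864 = 3.024 m/d
q = Ki = 3.024 × 0.004189 = 0.01267 m/d
Average linear velocity = 0.01267 / 0.18 = 0.07038 m/d
L = 6.33 km = 6330 m
t = L / v = 6330 / 0.07038 = 89940 d
   = 89940 / 365 = 246 yr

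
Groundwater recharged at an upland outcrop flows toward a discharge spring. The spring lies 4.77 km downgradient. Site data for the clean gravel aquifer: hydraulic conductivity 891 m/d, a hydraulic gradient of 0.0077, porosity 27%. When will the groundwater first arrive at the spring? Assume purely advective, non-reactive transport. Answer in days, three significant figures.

188 days

Specific discharge q = 891 × 0.0077 = 6.861 m/d
Average linear velocity = 6.861 / 0.27 = 25.41 m/d
L = 4.77 km = 4770 m
t = L / v = 4770 / 25.41 = 187.7 d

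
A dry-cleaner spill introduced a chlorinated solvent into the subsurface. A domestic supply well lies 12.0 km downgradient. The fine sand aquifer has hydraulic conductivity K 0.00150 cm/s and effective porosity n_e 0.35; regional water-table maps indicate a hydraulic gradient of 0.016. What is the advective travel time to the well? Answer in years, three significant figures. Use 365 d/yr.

K = 0.00150 cm/s × 864 = 1.296 m/d
Specific discharge q = 1.296 × 0.016 = 0.02074 m/d
v = Ki/n = 1.296·0.016/0.35 = 0.05925 m/d
L = 12.0 km = 12000 m
t = L / v = 12000 / 0.05925 = 202500 d
   = 202500 / 365 = 555 yr

555 years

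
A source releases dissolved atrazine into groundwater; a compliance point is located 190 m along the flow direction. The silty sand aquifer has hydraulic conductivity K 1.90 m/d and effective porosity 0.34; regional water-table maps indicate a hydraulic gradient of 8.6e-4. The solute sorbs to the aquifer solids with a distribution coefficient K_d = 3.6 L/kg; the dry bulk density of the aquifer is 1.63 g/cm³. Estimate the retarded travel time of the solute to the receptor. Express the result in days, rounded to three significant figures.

722000 days

Specific discharge q = 1.90 × 8.6e-4 = 0.001634 m/d
v = Ki/n = 1.90·8.6e-4/0.34 = 0.004806 m/d
Retardation R = 1 + ρ_b·K_d/n = 1 + 1.63×3.6/0.34 = 18.26
Contaminant velocity v_c = v/R = 0.004806/18.26 = 2.632e-4 m/d
t = L/v_c = 190/2.632e-4 = 721900 d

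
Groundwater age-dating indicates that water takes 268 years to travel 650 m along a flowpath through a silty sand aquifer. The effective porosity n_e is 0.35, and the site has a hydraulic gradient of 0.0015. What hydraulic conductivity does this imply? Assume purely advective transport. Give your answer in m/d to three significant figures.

1.55 m/d

t = 268 years = 97820 d
v = L / t = 650 / 97820 = 0.006645 m/d
K = v · n / i = 0.006645 × 0.35 / 0.0015 = 1.55 m/d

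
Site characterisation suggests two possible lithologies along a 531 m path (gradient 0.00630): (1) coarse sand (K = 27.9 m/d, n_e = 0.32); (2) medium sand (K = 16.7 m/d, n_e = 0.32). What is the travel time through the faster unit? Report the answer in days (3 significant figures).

Unit 1 (coarse sand): v = 27.9×0.0063/0.32 = 0.5493 m/d, t = 531/0.5493 = 966.7 d
Unit 2 (medium sand): v = 16.7×0.0063/0.32 = 0.3288 m/d, t = 531/0.3288 = 1615 d
Faster unit: t = 967 d

967 days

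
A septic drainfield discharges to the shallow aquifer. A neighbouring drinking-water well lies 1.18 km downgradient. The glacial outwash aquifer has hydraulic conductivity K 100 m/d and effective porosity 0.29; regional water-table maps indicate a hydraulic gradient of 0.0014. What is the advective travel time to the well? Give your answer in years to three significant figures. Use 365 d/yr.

q = Ki = 100 × 0.0014 = 0.1400 m/d
Average linear velocity = 0.1400 / 0.29 = 0.4828 m/d
L = 1.18 km = 1180 m
t = L / v = 1180 / 0.4828 = 2444 d
   = 2444 / 365 = 6.70 yr

6.70 years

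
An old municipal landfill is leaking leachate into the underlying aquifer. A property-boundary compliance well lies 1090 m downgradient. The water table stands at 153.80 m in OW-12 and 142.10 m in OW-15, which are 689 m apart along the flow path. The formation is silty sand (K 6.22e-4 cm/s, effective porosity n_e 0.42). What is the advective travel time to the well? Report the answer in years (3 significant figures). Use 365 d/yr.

137 years

Hydraulic gradient i = (153.80 − 142.10) / 689 = 11.70 / 689 = 0.01698
K = 6.22e-4 cm/s × 864 = 0.5374 m/d
Specific discharge q = 0.5374 × 0.01698 = 0.009126 m/d
v = Ki/n = 0.5374·0.01698/0.42 = 0.02173 m/d
t = L / v = 1090 / 0.02173 = 50170 d
   = 50170 / 365 = 137 yr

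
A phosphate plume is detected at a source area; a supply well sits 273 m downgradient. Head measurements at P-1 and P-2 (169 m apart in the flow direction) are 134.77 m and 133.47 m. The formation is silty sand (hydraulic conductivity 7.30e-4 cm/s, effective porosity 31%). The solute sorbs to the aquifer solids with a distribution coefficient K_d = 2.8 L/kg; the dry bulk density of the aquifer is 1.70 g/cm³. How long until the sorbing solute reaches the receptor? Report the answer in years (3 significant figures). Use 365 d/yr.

Hydraulic gradient i = (134.77 − 133.47) / 169 = 1.30 / 169 = 0.007692
K = 7.30e-4 cm/s × 864 = 0.6307 m/d
Specific discharge q = 0.6307 × 0.007692 = 0.004852 m/d
Seepage velocity v = q / n = 0.004852 / 0.31 = 0.01565 m/d
Retardation R = 1 + ρ_b·K_d/n = 1 + 1.70×2.8/0.31 = 16.35
Contaminant velocity v_c = v/R = 0.01565/16.35 = 9.569e-4 m/d
t = L/v_c = 273/9.569e-4 = 285300 d
   = 285300/365 = 782 yr

782 years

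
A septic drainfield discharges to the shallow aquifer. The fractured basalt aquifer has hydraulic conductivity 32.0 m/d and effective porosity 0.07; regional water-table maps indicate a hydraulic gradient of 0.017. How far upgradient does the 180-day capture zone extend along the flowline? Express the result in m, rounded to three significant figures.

q = Ki = 32.0 × 0.017 = 0.5440 m/d
Average linear velocity = 0.5440 / 0.07 = 7.771 m/d
L = v × T = 7.771 × 180 = 1399 m

1400 m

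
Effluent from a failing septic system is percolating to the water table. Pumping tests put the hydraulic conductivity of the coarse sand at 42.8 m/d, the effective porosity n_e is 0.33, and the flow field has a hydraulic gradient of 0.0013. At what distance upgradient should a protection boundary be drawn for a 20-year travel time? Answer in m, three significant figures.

Darcy flux q = K·i = 42.8 × 0.0013 = 0.05564 m/d
v = Ki/n = 42.8·0.0013/0.33 = 0.1686 m/d
T = 20 yr × 365 = 7300 d
L = v × T = 0.1686 × 7300 = 1231 m

1230 m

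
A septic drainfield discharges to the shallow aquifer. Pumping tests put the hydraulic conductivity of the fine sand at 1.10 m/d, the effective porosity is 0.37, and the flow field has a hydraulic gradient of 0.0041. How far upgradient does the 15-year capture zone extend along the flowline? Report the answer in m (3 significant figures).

Darcy flux q = K·i = 1.10 × 0.0041 = 0.004510 m/d
v = Ki/n = 1.10·0.0041/0.37 = 0.01219 m/d
T = 15 yr × 365 = 5475 d
L = v × T = 0.01219 × 5475 = 66.74 m

66.7 m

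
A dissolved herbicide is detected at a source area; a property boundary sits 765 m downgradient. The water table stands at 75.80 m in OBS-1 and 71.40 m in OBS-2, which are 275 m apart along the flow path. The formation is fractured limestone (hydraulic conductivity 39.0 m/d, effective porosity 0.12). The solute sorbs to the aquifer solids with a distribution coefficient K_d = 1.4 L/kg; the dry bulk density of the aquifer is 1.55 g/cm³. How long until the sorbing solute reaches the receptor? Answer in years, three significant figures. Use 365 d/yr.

7.69 years

Hydraulic gradient i = (75.80 − 71.40) / 275 = 4.40 / 275 = 0.01600
q = Ki = 39.0 × 0.01600 = 0.6240 m/d
Average linear velocity = 0.6240 / 0.12 = 5.200 m/d
Retardation R = 1 + ρ_b·K_d/n = 1 + 1.55×1.4/0.12 = 19.08
Contaminant velocity v_c = v/R = 5.200/19.08 = 0.2725 m/d
t = L/v_c = 765/0.2725 = 2807 d
   = 2807/365 = 7.69 yr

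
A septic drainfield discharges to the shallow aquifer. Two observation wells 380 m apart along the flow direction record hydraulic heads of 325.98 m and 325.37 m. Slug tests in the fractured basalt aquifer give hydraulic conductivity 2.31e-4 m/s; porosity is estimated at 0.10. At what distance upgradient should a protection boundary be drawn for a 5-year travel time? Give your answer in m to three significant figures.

Hydraulic gradient i = (325.98 − 325.37) / 380 = 0.61 / 380 = 0.001605
K = 2.31e-4 m/s × 86400 s/d = 19.96 m/d
q = Ki = 19.96 × 0.001605 = 0.03204 m/d
Seepage velocity v = q / n = 0.03204 / 0.10 = 0.3204 m/d
T = 5 yr × 365 = 1825 d
L = v × T = 0.3204 × 1825 = 584.7 m

585 m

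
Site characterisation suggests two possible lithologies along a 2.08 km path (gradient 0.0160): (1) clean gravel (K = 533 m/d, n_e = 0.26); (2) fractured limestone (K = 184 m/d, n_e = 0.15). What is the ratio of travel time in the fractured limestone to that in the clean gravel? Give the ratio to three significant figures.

Unit 1 (clean gravel): v = 533×0.016/0.26 = 32.80 m/d, t = 2080/32.80 = 63.41 d
Unit 2 (fractured limestone): v = 184×0.016/0.15 = 19.63 m/d, t = 2080/19.63 = 106.0 d
t(fractured limestone) / t(clean gravel) = 106.0/63.41 = 1.67

1.67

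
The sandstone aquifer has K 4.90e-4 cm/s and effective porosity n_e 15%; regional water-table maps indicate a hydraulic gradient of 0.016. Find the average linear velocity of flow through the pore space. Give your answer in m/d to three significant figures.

0.0452 m/d

K = 4.90e-4 cm/s × 864 = 0.4234 m/d
Darcy flux q = K·i = 0.4234 × 0.016 = 0.006774 m/d
Average linear velocity = 0.006774 / 0.15 = 0.04516 m/d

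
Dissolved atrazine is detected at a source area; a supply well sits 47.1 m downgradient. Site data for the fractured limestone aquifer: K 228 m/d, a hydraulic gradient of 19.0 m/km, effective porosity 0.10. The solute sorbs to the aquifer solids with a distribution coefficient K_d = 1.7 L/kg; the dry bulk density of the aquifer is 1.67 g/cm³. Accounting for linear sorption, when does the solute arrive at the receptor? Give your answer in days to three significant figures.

q = Ki = 228 × 0.019 = 4.332 m/d
Average linear velocity = 4.332 / 0.10 = 43.32 m/d
Retardation R = 1 + ρ_b·K_d/n = 1 + 1.67×1.7/0.10 = 29.39
Contaminant velocity v_c = v/R = 43.32/29.39 = 1.474 m/d
t = L/v_c = 47.1/1.474 = 31.95 d

32.0 days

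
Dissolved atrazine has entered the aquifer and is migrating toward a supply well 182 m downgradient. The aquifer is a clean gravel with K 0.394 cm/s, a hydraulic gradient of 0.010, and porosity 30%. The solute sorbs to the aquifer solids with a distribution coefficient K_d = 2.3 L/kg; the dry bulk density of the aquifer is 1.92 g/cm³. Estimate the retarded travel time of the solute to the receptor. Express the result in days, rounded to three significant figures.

K = 0.394 cm/s × 864 = 340.4 m/d
Specific discharge q = 340.4 × 0.010 = 3.404 m/d
v = Ki/n = 340.4·0.010/0.30 = 11.35 m/d
Retardation R = 1 + ρ_b·K_d/n = 1 + 1.92×2.3/0.30 = 15.72
Contaminant velocity v_c = v/R = 11.35/15.72 = 0.7218 m/d
t = L/v_c = 182/0.7218 = 252.1 d

252 days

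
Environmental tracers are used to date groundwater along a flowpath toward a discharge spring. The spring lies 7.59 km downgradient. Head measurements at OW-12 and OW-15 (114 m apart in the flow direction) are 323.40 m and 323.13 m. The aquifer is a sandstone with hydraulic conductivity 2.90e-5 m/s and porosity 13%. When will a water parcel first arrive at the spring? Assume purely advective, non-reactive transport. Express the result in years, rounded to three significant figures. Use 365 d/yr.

Hydraulic gradient i = (323.40 − 323.13) / 114 = 0.27 / 114 = 0.002368
K = 2.90e-5 m/s × 86400 s/d = 2.506 m/d
Darcy flux q = K·i = 2.506 × 0.002368 = 0.005934 m/d
Average linear velocity = 0.005934 / 0.13 = 0.04565 m/d
L = 7.59 km = 7590 m
t = L / v = 7590 / 0.04565 = 166300 d
   = 166300 / 365 = 456 yr

456 years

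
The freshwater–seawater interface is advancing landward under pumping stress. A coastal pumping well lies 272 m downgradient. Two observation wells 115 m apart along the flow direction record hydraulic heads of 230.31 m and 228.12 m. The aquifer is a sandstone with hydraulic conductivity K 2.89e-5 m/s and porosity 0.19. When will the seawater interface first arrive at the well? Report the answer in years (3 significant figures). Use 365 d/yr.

Hydraulic gradient i = (230.31 − 228.12) / 115 = 2.19 / 115 = 0.01904
K = 2.89e-5 m/s × 86400 s/d = 2.497 m/d
q = Ki = 2.497 × 0.01904 = 0.04755 m/d
v = Ki/n = 2.497·0.01904/0.19 = 0.2503 m/d
t = L / v = 272 / 0.2503 = 1087 d
   = 1087 / 365 = 2.98 yr

2.98 years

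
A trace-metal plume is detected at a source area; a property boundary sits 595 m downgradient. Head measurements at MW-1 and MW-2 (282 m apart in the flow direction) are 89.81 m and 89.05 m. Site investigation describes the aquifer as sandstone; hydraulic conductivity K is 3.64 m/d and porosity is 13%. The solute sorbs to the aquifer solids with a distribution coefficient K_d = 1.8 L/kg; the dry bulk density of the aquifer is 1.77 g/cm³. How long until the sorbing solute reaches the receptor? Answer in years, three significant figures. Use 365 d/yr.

Hydraulic gradient i = (89.81 − 89.05) / 282 = 0.76 / 282 = 0.002695
q = Ki = 3.64 × 0.002695 = 0.009810 m/d
Average linear velocity = 0.009810 / 0.13 = 0.07546 m/d
Retardation R = 1 + ρ_b·K_d/n = 1 + 1.77×1.8/0.13 = 25.51
Contaminant velocity v_c = v/R = 0.07546/25.51 = 0.002958 m/d
t = L/v_c = 595/0.002958 = 201100 d
   = 201100/365 = 551 yr

551 years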